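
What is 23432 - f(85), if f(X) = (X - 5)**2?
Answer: 17032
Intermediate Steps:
f(X) = (-5 + X)**2
23432 - f(85) = 23432 - (-5 + 85)**2 = 23432 - 1*80**2 = 23432 - 1*6400 = 23432 - 6400 = 17032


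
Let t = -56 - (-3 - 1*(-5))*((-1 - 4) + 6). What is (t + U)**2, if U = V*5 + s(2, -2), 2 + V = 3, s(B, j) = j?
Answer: 3025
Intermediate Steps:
V = 1 (V = -2 + 3 = 1)
t = -58 (t = -56 - (-3 + 5)*(-5 + 6) = -56 - 2 = -58)
U = 3 (U = 1*5 - 2 = 5 - 2 = 3)
(t + U)**2 = (-58 + 3)**2 = (-55)**2 = 3025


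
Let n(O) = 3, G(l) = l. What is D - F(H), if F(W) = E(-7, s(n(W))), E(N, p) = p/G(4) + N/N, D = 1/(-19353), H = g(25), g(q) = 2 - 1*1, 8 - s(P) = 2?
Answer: -96767/38706 ≈ -2.5001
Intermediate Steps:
s(P) = 6 (s(P) = 8 - 1*2 = 8 - 2 = 6)
g(q) = 1 (g(q) = 2 - 1 = 1)
H = 1
D = -1/19353 ≈ -5.1672e-5
E(N, p) = 1 + p/4 (E(N, p) = p/4 + N/N = p*(¼) + 1 = p/4 + 1 = 1 + p/4)
F(W) = 5/2 (F(W) = 1 + (¼)*6 = 1 + 3/2 = 5/2)
D - F(H) = -1/19353 - 1*5/2 = -1/19353 - 5/2 = -96767/38706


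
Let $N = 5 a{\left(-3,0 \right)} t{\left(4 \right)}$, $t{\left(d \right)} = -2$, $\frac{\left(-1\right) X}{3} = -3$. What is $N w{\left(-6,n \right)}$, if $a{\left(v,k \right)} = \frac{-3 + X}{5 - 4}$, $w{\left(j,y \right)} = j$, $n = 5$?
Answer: $360$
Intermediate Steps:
$X = 9$ ($X = \left(-3\right) \left(-3\right) = 9$)
$a{\left(v,k \right)} = 6$ ($a{\left(v,k \right)} = \frac{-3 + 9}{5 - 4} = \frac{6}{1} = 6 \cdot 1 = 6$)
$N = -60$ ($N = 5 \cdot 6 \left(-2\right) = 30 \left(-2\right) = -60$)
$N w{\left(-6,n \right)} = \left(-60\right) \left(-6\right) = 360$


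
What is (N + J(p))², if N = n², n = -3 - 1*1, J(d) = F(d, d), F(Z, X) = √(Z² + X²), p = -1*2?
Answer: 264 + 64*√2 ≈ 354.51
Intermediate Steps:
p = -2
F(Z, X) = √(X² + Z²)
J(d) = √2*√(d²) (J(d) = √(d² + d²) = √(2*d²) = √2*√(d²))
n = -4 (n = -3 - 1 = -4)
N = 16 (N = (-4)² = 16)
(N + J(p))² = (16 + √2*√((-2)²))² = (16 + √2*√4)² = (16 + √2*2)² = (16 + 2*√2)²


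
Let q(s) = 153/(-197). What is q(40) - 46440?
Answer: -9148833/197 ≈ -46441.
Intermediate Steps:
q(s) = -153/197 (q(s) = 153*(-1/197) = -153/197)
q(40) - 46440 = -153/197 - 46440 = -9148833/197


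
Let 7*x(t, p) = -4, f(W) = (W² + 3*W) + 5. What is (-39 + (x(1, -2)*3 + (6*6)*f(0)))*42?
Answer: 5850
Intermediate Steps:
f(W) = 5 + W² + 3*W
x(t, p) = -4/7 (x(t, p) = (⅐)*(-4) = -4/7)
(-39 + (x(1, -2)*3 + (6*6)*f(0)))*42 = (-39 + (-4/7*3 + (6*6)*(5 + 0² + 3*0)))*42 = (-39 + (-12/7 + 36*(5 + 0 + 0)))*42 = (-39 + (-12/7 + 36*5))*42 = (-39 + (-12/7 + 180))*42 = (-39 + 1248/7)*42 = (975/7)*42 = 5850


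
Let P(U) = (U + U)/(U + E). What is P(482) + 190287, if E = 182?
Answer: 31587883/166 ≈ 1.9029e+5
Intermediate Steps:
P(U) = 2*U/(182 + U) (P(U) = (U + U)/(U + 182) = (2*U)/(182 + U) = 2*U/(182 + U))
P(482) + 190287 = 2*482/(182 + 482) + 190287 = 2*482/664 + 190287 = 2*482*(1/664) + 190287 = 241/166 + 190287 = 31587883/166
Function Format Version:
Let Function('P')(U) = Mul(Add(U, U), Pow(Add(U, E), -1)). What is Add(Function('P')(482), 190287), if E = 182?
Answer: Rational(31587883, 166) ≈ 1.9029e+5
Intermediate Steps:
Function('P')(U) = Mul(2, U, Pow(Add(182, U), -1)) (Function('P')(U) = Mul(Add(U, U), Pow(Add(U, 182), -1)) = Mul(Mul(2, U), Pow(Add(182, U), -1)) = Mul(2, U, Pow(Add(182, U), -1)))
Add(Function('P')(482), 190287) = Add(Mul(2, 482, Pow(Add(182, 482), -1)), 190287) = Add(Mul(2, 482, Pow(664, -1)), 190287) = Add(Mul(2, 482, Rational(1, 664)), 190287) = Add(Rational(241, 166), 190287) = Rational(31587883, 166)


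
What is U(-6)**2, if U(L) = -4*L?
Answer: 576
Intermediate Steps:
U(-6)**2 = (-4*(-6))**2 = 24**2 = 576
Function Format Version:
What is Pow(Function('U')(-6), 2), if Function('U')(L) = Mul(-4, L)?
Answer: 576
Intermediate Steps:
Pow(Function('U')(-6), 2) = Pow(Mul(-4, -6), 2) = Pow(24, 2) = 576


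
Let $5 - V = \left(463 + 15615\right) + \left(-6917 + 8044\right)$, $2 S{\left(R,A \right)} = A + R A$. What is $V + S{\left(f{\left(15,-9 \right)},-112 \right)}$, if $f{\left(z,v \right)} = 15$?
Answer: $-18096$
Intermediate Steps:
$S{\left(R,A \right)} = \frac{A}{2} + \frac{A R}{2}$ ($S{\left(R,A \right)} = \frac{A + R A}{2} = \frac{A + A R}{2} = \frac{A}{2} + \frac{A R}{2}$)
$V = -17200$ ($V = 5 - \left(\left(463 + 15615\right) + \left(-6917 + 8044\right)\right) = 5 - \left(16078 + 1127\right) = 5 - 17205 = -17200$)
$V + S{\left(f{\left(15,-9 \right)},-112 \right)} = -17200 + \frac{1}{2} \left(-112\right) \left(1 + 15\right) = -17200 + \frac{1}{2} \left(-112\right) 16 = -17200 - 896 = -18096$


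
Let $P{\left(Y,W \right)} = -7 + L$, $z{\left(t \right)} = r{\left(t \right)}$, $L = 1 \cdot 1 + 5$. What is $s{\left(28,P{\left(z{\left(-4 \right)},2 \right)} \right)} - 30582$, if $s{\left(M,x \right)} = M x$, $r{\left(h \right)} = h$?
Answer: $-30610$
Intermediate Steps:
$L = 6$ ($L = 1 + 5 = 6$)
$z{\left(t \right)} = t$
$P{\left(Y,W \right)} = -1$ ($P{\left(Y,W \right)} = -7 + 6 = -1$)
$s{\left(28,P{\left(z{\left(-4 \right)},2 \right)} \right)} - 30582 = 28 \left(-1\right) - 30582 = -28 - 30582 = -30610$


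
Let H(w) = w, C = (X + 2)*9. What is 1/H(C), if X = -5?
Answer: -1/27 ≈ -0.037037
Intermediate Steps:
C = -27 (C = (-5 + 2)*9 = -3*9 = -27)
1/H(C) = 1/(-27) = -1/27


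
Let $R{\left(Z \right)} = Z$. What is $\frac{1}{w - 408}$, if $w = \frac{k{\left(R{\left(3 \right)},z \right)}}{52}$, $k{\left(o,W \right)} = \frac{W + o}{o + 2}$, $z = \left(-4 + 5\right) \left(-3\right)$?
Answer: $- \frac{1}{408} \approx -0.002451$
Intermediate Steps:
$z = -3$ ($z = 1 \left(-3\right) = -3$)
$k{\left(o,W \right)} = \frac{W + o}{2 + o}$
$w = 0$ ($w = \frac{\frac{1}{2 + 3} \left(-3 + 3\right)}{52} = \frac{1}{5} \cdot 0 \cdot \frac{1}{52} = 0 \cdot \frac{1}{52} = 0$)
$\frac{1}{w - 408} = \frac{1}{0 - 408} = \frac{1}{-408} = - \frac{1}{408}$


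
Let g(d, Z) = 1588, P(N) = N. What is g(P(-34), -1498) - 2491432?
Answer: -2489844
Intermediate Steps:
g(P(-34), -1498) - 2491432 = 1588 - 2491432 = -2489844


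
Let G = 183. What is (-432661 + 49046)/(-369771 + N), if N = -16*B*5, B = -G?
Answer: 383615/355131 ≈ 1.0802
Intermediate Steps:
B = -183 (B = -1*183 = -183)
N = 14640 (N = -(-2928)*5 = -16*(-915) = 14640)
(-432661 + 49046)/(-369771 + N) = (-432661 + 49046)/(-369771 + 14640) = -383615/(-355131) = -383615*(-1/355131) = 383615/355131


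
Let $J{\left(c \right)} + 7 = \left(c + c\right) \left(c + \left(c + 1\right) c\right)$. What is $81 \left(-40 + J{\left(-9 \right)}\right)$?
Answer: $-95661$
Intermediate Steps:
$J{\left(c \right)} = -7 + 2 c \left(c + c \left(1 + c\right)\right)$ ($J{\left(c \right)} = -7 + \left(c + c\right) \left(c + \left(c + 1\right) c\right) = -7 + 2 c \left(c + \left(1 + c\right) c\right) = -7 + 2 c \left(c + c \left(1 + c\right)\right)$)
$81 \left(-40 + J{\left(-9 \right)}\right) = 81 \left(-40 + \left(-7 + 2 \left(-9\right)^{3} + 4 \left(-9\right)^{2}\right)\right) = 81 \left(-40 + \left(-7 + 2 \left(-729\right) + 4 \cdot 81\right)\right) = 81 \left(-40 - 1141\right) = 81 \left(-1181\right) = -95661$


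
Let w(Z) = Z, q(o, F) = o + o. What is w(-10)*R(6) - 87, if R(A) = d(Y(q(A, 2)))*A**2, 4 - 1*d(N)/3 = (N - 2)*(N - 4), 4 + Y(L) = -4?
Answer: 125193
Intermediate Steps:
q(o, F) = 2*o
Y(L) = -8 (Y(L) = -4 - 4 = -8)
d(N) = 12 - 3*(-4 + N)*(-2 + N) (d(N) = 12 - 3*(N - 2)*(N - 4) = 12 - 3*(-2 + N)*(-4 + N) = 12 - 3*(-4 + N)*(-2 + N))
R(A) = -348*A**2 (R(A) = (-12 - 3*(-8)**2 + 18*(-8))*A**2 = (-12 - 3*64 - 144)*A**2 = (-12 - 192 - 144)*A**2 = -348*A**2)
w(-10)*R(6) - 87 = -(-3480)*6**2 - 87 = -(-3480)*36 - 87 = -10*(-12528) - 87 = 125280 - 87 = 125193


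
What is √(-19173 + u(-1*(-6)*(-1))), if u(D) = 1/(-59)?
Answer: 2*I*√16685318/59 ≈ 138.47*I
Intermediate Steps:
u(D) = -1/59
√(-19173 + u(-1*(-6)*(-1))) = √(-19173 - 1/59) = √(-1131208/59) = 2*I*√16685318/59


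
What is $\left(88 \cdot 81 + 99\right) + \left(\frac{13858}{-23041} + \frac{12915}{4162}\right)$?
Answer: $\frac{693284929253}{95896642} \approx 7229.5$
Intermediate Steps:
$\left(88 \cdot 81 + 99\right) + \left(\frac{13858}{-23041} + \frac{12915}{4162}\right) = \left(7128 + 99\right) + \left(13858 \left(- \frac{1}{23041}\right) + 12915 \cdot \frac{1}{4162}\right) = 7227 + \left(- \frac{13858}{23041} + \frac{12915}{4162}\right) = 7227 + \frac{239897519}{95896642} = \frac{693284929253}{95896642}$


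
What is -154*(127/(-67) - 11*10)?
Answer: 1154538/67 ≈ 17232.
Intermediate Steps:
-154*(127/(-67) - 11*10) = -154*(127*(-1/67) - 110) = -154*(-127/67 - 110) = -154*(-7497/67) = 1154538/67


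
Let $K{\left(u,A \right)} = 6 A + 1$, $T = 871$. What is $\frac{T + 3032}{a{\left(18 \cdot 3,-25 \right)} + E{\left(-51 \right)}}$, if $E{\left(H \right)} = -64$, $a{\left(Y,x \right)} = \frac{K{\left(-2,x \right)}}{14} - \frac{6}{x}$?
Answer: $- \frac{1366050}{26041} \approx -52.458$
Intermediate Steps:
$K{\left(u,A \right)} = 1 + 6 A$
$a{\left(Y,x \right)} = \frac{1}{14} - \frac{6}{x} + \frac{3 x}{7}$ ($a{\left(Y,x \right)} = \frac{1 + 6 x}{14} - \frac{6}{x} = \left(1 + 6 x\right) \frac{1}{14} - \frac{6}{x} = \left(\frac{1}{14} + \frac{3 x}{7}\right) - \frac{6}{x} = \frac{1}{14} - \frac{6}{x} + \frac{3 x}{7}$)
$\frac{T + 3032}{a{\left(18 \cdot 3,-25 \right)} + E{\left(-51 \right)}} = \frac{871 + 3032}{\frac{-84 - 25 \left(1 + 6 \left(-25\right)\right)}{14 \left(-25\right)} - 64} = \frac{3903}{\frac{1}{14} \left(- \frac{1}{25}\right) \left(-84 - 25 \left(1 - 150\right)\right) - 64} = \frac{3903}{\frac{1}{14} \left(- \frac{1}{25}\right) \left(-84 - -3725\right) - 64} = \frac{3903}{\frac{1}{14} \left(- \frac{1}{25}\right) \left(-84 + 3725\right) - 64} = \frac{3903}{\frac{1}{14} \left(- \frac{1}{25}\right) 3641 - 64} = \frac{3903}{- \frac{3641}{350} - 64} = \frac{3903}{- \frac{26041}{350}} = 3903 \left(- \frac{350}{26041}\right) = - \frac{1366050}{26041}$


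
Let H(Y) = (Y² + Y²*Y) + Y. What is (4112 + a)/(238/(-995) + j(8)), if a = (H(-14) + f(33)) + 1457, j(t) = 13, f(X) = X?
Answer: 3024800/12697 ≈ 238.23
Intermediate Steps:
H(Y) = Y + Y² + Y³ (H(Y) = (Y² + Y³) + Y = Y + Y² + Y³)
a = -1072 (a = (-14*(1 - 14 + (-14)²) + 33) + 1457 = (-14*(1 - 14 + 196) + 33) + 1457 = (-14*183 + 33) + 1457 = (-2562 + 33) + 1457 = -2529 + 1457 = -1072)
(4112 + a)/(238/(-995) + j(8)) = (4112 - 1072)/(238/(-995) + 13) = 3040/(238*(-1/995) + 13) = 3040/(-238/995 + 13) = 3040/(12697/995) = 3040*(995/12697) = 3024800/12697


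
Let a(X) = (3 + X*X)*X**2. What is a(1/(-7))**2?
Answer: 21904/5764801 ≈ 0.0037996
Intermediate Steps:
a(X) = X**2*(3 + X**2) (a(X) = (3 + X**2)*X**2 = X**2*(3 + X**2))
a(1/(-7))**2 = ((1/(-7))**2*(3 + (1/(-7))**2))**2 = ((-1/7)**2*(3 + (-1/7)**2))**2 = ((3 + 1/49)/49)**2 = ((1/49)*(148/49))**2 = (148/2401)**2 = 21904/5764801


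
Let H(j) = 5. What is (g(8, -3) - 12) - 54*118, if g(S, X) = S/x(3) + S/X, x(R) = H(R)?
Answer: -95776/15 ≈ -6385.1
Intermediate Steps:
x(R) = 5
g(S, X) = S/5 + S/X
(g(8, -3) - 12) - 54*118 = (((⅕)*8 + 8/(-3)) - 12) - 54*118 = ((8/5 + 8*(-⅓)) - 12) - 6372 = ((8/5 - 8/3) - 12) - 6372 = (-16/15 - 12) - 6372 = -196/15 - 6372 = -95776/15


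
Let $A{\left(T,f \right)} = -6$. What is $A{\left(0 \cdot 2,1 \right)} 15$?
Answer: $-90$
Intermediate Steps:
$A{\left(0 \cdot 2,1 \right)} 15 = \left(-6\right) 15 = -90$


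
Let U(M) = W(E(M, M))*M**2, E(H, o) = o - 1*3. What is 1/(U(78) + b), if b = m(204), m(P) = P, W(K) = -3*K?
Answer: -1/1368696 ≈ -7.3062e-7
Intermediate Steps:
E(H, o) = -3 + o (E(H, o) = o - 3 = -3 + o)
b = 204
U(M) = M**2*(9 - 3*M) (U(M) = (-3*(-3 + M))*M**2 = (9 - 3*M)*M**2 = M**2*(9 - 3*M))
1/(U(78) + b) = 1/(3*78**2*(3 - 1*78) + 204) = 1/(3*6084*(3 - 78) + 204) = 1/(3*6084*(-75) + 204) = 1/(-1368900 + 204) = 1/(-1368696) = -1/1368696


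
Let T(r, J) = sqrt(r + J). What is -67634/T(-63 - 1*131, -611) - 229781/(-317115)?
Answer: 229781/317115 + 9662*I*sqrt(805)/115 ≈ 0.7246 + 2383.8*I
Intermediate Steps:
T(r, J) = sqrt(J + r)
-67634/T(-63 - 1*131, -611) - 229781/(-317115) = -67634/sqrt(-611 + (-63 - 1*131)) - 229781/(-317115) = -67634/sqrt(-611 + (-63 - 131)) - 229781*(-1/317115) = -67634/sqrt(-611 - 194) + 229781/317115 = -67634*(-I*sqrt(805)/805) + 229781/317115 = -(-9662)*I*sqrt(805)/115 + 229781/317115 = 9662*I*sqrt(805)/115 + 229781/317115 = 229781/317115 + 9662*I*sqrt(805)/115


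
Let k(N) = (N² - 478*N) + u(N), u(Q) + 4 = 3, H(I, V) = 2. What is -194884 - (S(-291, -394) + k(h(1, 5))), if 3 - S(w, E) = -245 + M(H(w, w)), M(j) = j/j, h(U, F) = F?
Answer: -192765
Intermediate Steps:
M(j) = 1
u(Q) = -1 (u(Q) = -4 + 3 = -1)
S(w, E) = 247 (S(w, E) = 3 - (-245 + 1) = 3 - 1*(-244) = 3 + 244 = 247)
k(N) = -1 + N² - 478*N (k(N) = (N² - 478*N) - 1 = -1 + N² - 478*N)
-194884 - (S(-291, -394) + k(h(1, 5))) = -194884 - (247 + (-1 + 5² - 478*5)) = -194884 - (247 + (-1 + 25 - 2390)) = -194884 - (247 - 2366) = -194884 - 1*(-2119) = -194884 + 2119 = -192765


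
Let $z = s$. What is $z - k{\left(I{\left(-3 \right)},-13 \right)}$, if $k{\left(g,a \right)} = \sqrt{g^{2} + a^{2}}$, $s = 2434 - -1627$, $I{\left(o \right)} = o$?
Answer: $4061 - \sqrt{178} \approx 4047.7$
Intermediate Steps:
$s = 4061$ ($s = 2434 + 1627 = 4061$)
$k{\left(g,a \right)} = \sqrt{a^{2} + g^{2}}$
$z = 4061$
$z - k{\left(I{\left(-3 \right)},-13 \right)} = 4061 - \sqrt{\left(-13\right)^{2} + \left(-3\right)^{2}} = 4061 - \sqrt{169 + 9} = 4061 - \sqrt{178}$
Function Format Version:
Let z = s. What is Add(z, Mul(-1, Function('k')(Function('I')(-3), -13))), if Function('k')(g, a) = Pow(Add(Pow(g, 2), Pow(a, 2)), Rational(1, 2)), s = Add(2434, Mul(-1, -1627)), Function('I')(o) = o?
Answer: Add(4061, Mul(-1, Pow(178, Rational(1, 2)))) ≈ 4047.7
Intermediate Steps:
s = 4061 (s = Add(2434, 1627) = 4061)
Function('k')(g, a) = Pow(Add(Pow(a, 2), Pow(g, 2)), Rational(1, 2))
z = 4061
Add(z, Mul(-1, Function('k')(Function('I')(-3), -13))) = Add(4061, Mul(-1, Pow(Add(Pow(-13, 2), Pow(-3, 2)), Rational(1, 2)))) = Add(4061, Mul(-1, Pow(Add(169, 9), Rational(1, 2)))) = Add(4061, Mul(-1, Pow(178, Rational(1, 2))))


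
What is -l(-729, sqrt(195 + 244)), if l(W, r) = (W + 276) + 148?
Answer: 305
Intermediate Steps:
l(W, r) = 424 + W (l(W, r) = (276 + W) + 148 = 424 + W)
-l(-729, sqrt(195 + 244)) = -(424 - 729) = -1*(-305) = 305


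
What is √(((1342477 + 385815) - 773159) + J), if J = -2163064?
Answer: I*√1207931 ≈ 1099.1*I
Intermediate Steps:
√(((1342477 + 385815) - 773159) + J) = √(((1342477 + 385815) - 773159) - 2163064) = √((1728292 - 773159) - 2163064) = √(955133 - 2163064) = √(-1207931) = I*√1207931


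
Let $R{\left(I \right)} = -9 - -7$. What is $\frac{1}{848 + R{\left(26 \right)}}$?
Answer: $\frac{1}{846} \approx 0.001182$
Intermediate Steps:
$R{\left(I \right)} = -2$ ($R{\left(I \right)} = -9 + 7 = -2$)
$\frac{1}{848 + R{\left(26 \right)}} = \frac{1}{848 - 2} = \frac{1}{846}$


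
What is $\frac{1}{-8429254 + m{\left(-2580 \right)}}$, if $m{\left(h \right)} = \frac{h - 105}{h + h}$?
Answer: $- \frac{344}{2899663197} \approx -1.1863 \cdot 10^{-7}$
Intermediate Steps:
$m{\left(h \right)} = \frac{-105 + h}{2 h}$
$\frac{1}{-8429254 + m{\left(-2580 \right)}} = \frac{1}{-8429254 + \frac{-105 - 2580}{2 \left(-2580\right)}} = \frac{1}{-8429254 + \frac{1}{2} \left(- \frac{1}{2580}\right) \left(-2685\right)} = \frac{1}{-8429254 + \frac{179}{344}} = \frac{1}{- \frac{2899663197}{344}} = - \frac{344}{2899663197}$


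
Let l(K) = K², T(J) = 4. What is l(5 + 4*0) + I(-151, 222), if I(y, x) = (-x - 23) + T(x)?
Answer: -216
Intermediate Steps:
I(y, x) = -19 - x (I(y, x) = (-x - 23) + 4 = (-23 - x) + 4 = -19 - x)
l(5 + 4*0) + I(-151, 222) = (5 + 4*0)² + (-19 - 1*222) = (5 + 0)² + (-19 - 222) = 5² - 241 = 25 - 241 = -216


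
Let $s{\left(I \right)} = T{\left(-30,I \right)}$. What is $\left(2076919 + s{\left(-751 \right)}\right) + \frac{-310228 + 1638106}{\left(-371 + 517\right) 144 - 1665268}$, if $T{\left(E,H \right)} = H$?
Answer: $\frac{1706862724557}{822122} \approx 2.0762 \cdot 10^{6}$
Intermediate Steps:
$s{\left(I \right)} = I$
$\left(2076919 + s{\left(-751 \right)}\right) + \frac{-310228 + 1638106}{\left(-371 + 517\right) 144 - 1665268} = \left(2076919 - 751\right) + \frac{-310228 + 1638106}{\left(-371 + 517\right) 144 - 1665268} = 2076168 + \frac{1327878}{146 \cdot 144 - 1665268} = 2076168 + \frac{1327878}{21024 - 1665268} = 2076168 + \frac{1327878}{-1644244} = 2076168 + 1327878 \left(- \frac{1}{1644244}\right) = 2076168 - \frac{663939}{822122} = \frac{1706862724557}{822122}$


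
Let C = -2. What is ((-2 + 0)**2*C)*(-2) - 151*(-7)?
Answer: 1073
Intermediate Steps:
((-2 + 0)**2*C)*(-2) - 151*(-7) = ((-2 + 0)**2*(-2))*(-2) - 151*(-7) = ((-2)**2*(-2))*(-2) + 1057 = (4*(-2))*(-2) + 1057 = -8*(-2) + 1057 = 16 + 1057 = 1073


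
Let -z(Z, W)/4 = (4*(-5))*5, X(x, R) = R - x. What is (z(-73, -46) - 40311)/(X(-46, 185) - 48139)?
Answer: 39911/47908 ≈ 0.83308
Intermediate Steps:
z(Z, W) = 400 (z(Z, W) = -4*4*(-5)*5 = -(-80)*5 = -4*(-100) = 400)
(z(-73, -46) - 40311)/(X(-46, 185) - 48139) = (400 - 40311)/((185 - 1*(-46)) - 48139) = -39911/((185 + 46) - 48139) = -39911/(231 - 48139) = -39911/(-47908) = -39911*(-1/47908) = 39911/47908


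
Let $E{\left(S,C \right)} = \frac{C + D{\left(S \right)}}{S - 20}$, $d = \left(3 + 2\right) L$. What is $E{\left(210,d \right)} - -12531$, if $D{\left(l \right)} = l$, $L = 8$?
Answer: $\frac{238114}{19} \approx 12532.0$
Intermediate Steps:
$d = 40$ ($d = \left(3 + 2\right) 8 = 5 \cdot 8 = 40$)
$E{\left(S,C \right)} = \frac{C + S}{-20 + S}$ ($E{\left(S,C \right)} = \frac{C + S}{S - 20} = \frac{C + S}{-20 + S}$)
$E{\left(210,d \right)} - -12531 = \frac{40 + 210}{-20 + 210} - -12531 = \frac{1}{190} \cdot 250 + 12531 = \frac{25}{19} + 12531 = \frac{238114}{19}$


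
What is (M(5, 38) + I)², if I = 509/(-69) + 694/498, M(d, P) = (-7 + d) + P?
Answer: 3283519204/3644281 ≈ 901.01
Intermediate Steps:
M(d, P) = -7 + P + d
I = -11422/1909 (I = 509*(-1/69) + 694*(1/498) = -509/69 + 347/249 = -11422/1909 ≈ -5.9832)
(M(5, 38) + I)² = ((-7 + 38 + 5) - 11422/1909)² = (36 - 11422/1909)² = (57302/1909)² = 3283519204/3644281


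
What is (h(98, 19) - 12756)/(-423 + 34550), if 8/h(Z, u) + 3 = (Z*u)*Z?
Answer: -2327625580/6227256071 ≈ -0.37378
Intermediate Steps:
h(Z, u) = 8/(-3 + u*Z²) (h(Z, u) = 8/(-3 + (Z*u)*Z) = 8/(-3 + u*Z²))
(h(98, 19) - 12756)/(-423 + 34550) = (8/(-3 + 19*98²) - 12756)/(-423 + 34550) = (8/(-3 + 19*9604) - 12756)/34127 = (8/(-3 + 182476) - 12756)*(1/34127) = (8/182473 - 12756)*(1/34127) = -2327625580/182473*1/34127 = -2327625580/6227256071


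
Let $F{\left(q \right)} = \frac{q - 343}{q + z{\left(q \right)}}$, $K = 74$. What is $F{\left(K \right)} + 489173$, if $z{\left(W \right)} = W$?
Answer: $\frac{72397335}{148} \approx 4.8917 \cdot 10^{5}$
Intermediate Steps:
$F{\left(q \right)} = \frac{-343 + q}{2 q}$ ($F{\left(q \right)} = \frac{q - 343}{q + q} = \frac{-343 + q}{2 q}$)
$F{\left(K \right)} + 489173 = \frac{-343 + 74}{2 \cdot 74} + 489173 = \frac{1}{2} \cdot \frac{1}{74} \left(-269\right) + 489173 = - \frac{269}{148} + 489173 = \frac{72397335}{148}$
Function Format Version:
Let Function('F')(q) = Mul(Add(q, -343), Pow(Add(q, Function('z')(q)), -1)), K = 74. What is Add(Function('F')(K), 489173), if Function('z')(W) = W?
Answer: Rational(72397335, 148) ≈ 4.8917e+5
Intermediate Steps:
Function('F')(q) = Mul(Rational(1, 2), Pow(q, -1), Add(-343, q)) (Function('F')(q) = Mul(Add(q, -343), Pow(Add(q, q), -1)) = Mul(Add(-343, q), Pow(Mul(2, q), -1)) = Mul(Add(-343, q), Mul(Rational(1, 2), Pow(q, -1))) = Mul(Rational(1, 2), Pow(q, -1), Add(-343, q)))
Add(Function('F')(K), 489173) = Add(Mul(Rational(1, 2), Pow(74, -1), Add(-343, 74)), 489173) = Add(Mul(Rational(1, 2), Rational(1, 74), -269), 489173) = Add(Rational(-269, 148), 489173) = Rational(72397335, 148)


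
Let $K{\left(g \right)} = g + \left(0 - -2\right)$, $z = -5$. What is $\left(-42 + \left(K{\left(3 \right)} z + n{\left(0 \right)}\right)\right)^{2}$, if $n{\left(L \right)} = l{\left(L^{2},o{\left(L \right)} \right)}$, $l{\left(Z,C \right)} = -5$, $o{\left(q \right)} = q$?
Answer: $5184$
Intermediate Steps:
$n{\left(L \right)} = -5$
$K{\left(g \right)} = 2 + g$ ($K{\left(g \right)} = g + \left(0 + 2\right) = g + 2 = 2 + g$)
$\left(-42 + \left(K{\left(3 \right)} z + n{\left(0 \right)}\right)\right)^{2} = \left(-42 + \left(\left(2 + 3\right) \left(-5\right) - 5\right)\right)^{2} = \left(-42 + \left(5 \left(-5\right) - 5\right)\right)^{2} = \left(-42 - 30\right)^{2} = \left(-72\right)^{2} = 5184$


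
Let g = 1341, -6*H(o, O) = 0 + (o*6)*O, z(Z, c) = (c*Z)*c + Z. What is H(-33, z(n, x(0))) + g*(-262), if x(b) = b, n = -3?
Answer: -351441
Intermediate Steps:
z(Z, c) = Z + Z*c**2 (z(Z, c) = (Z*c)*c + Z = Z*c**2 + Z = Z + Z*c**2)
H(o, O) = -O*o (H(o, O) = -(0 + (o*6)*O)/6 = -(0 + (6*o)*O)/6 = -(0 + 6*O*o)/6 = -O*o)
H(-33, z(n, x(0))) + g*(-262) = -1*(-3*(1 + 0**2))*(-33) + 1341*(-262) = -1*(-3*(1 + 0))*(-33) - 351342 = -1*(-3*1)*(-33) - 351342 = -1*(-3)*(-33) - 351342 = -99 - 351342 = -351441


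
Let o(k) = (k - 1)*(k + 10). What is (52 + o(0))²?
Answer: 1764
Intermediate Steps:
o(k) = (-1 + k)*(10 + k)
(52 + o(0))² = (52 + (-10 + 0² + 9*0))² = (52 + (-10 + 0 + 0))² = (52 - 10)² = 42² = 1764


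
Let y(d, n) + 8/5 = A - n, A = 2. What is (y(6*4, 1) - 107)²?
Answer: 289444/25 ≈ 11578.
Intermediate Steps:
y(d, n) = ⅖ - n (y(d, n) = -8/5 + (2 - n) = ⅖ - n)
(y(6*4, 1) - 107)² = ((⅖ - 1*1) - 107)² = ((⅖ - 1) - 107)² = (-⅗ - 107)² = (-538/5)² = 289444/25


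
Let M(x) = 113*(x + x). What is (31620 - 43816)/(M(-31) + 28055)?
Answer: -12196/21049 ≈ -0.57941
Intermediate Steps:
M(x) = 226*x (M(x) = 113*(2*x) = 226*x)
(31620 - 43816)/(M(-31) + 28055) = (31620 - 43816)/(226*(-31) + 28055) = -12196/(-7006 + 28055) = -12196/21049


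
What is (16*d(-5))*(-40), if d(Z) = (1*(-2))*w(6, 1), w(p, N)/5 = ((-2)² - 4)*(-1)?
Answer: 0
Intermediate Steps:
w(p, N) = 0 (w(p, N) = 5*(((-2)² - 4)*(-1)) = 5*((4 - 4)*(-1)) = 5*(0*(-1)) = 5*0 = 0)
d(Z) = 0 (d(Z) = (1*(-2))*0 = -2*0 = 0)
(16*d(-5))*(-40) = (16*0)*(-40) = 0*(-40) = 0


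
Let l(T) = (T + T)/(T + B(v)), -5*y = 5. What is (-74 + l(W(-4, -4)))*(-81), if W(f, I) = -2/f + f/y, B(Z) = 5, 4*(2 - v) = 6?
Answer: 112428/19 ≈ 5917.3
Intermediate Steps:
y = -1 (y = -⅕*5 = -1)
v = ½ (v = 2 - ¼*6 = 2 - 3/2 = ½ ≈ 0.50000)
W(f, I) = -f - 2/f (W(f, I) = -2/f + f/(-1) = -2/f + f*(-1) = -2/f - f = -f - 2/f)
l(T) = 2*T/(5 + T) (l(T) = (T + T)/(T + 5) = (2*T)/(5 + T) = 2*T/(5 + T))
(-74 + l(W(-4, -4)))*(-81) = (-74 + 2*(-1*(-4) - 2/(-4))/(5 + (-1*(-4) - 2/(-4))))*(-81) = (-74 + 2*(4 - 2*(-¼))/(5 + (4 - 2*(-¼))))*(-81) = (-74 + 2*(4 + ½)/(5 + (4 + ½)))*(-81) = (-74 + 2*(9/2)/(5 + 9/2))*(-81) = (-74 + 2*(9/2)/(19/2))*(-81) = (-74 + 2*(9/2)*(2/19))*(-81) = (-74 + 18/19)*(-81) = -1388/19*(-81) = 112428/19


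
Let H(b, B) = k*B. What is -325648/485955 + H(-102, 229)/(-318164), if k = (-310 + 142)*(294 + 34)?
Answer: 215305973536/5521906665 ≈ 38.991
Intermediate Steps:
k = -55104 (k = -168*328 = -55104)
H(b, B) = -55104*B
-325648/485955 + H(-102, 229)/(-318164) = -325648/485955 - 55104*229/(-318164) = -325648*1/485955 - 12618816*(-1/318164) = -325648/485955 + 450672/11363 = 215305973536/5521906665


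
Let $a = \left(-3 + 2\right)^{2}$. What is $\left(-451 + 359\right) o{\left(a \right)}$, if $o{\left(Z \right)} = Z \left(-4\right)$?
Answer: $368$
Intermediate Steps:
$a = 1$ ($a = \left(-1\right)^{2} = 1$)
$o{\left(Z \right)} = - 4 Z$
$\left(-451 + 359\right) o{\left(a \right)} = \left(-451 + 359\right) \left(\left(-4\right) 1\right) = \left(-92\right) \left(-4\right) = 368$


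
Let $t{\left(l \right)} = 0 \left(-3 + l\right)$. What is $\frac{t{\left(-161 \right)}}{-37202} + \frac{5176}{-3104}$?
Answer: $- \frac{647}{388} \approx -1.6675$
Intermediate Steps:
$t{\left(l \right)} = 0$
$\frac{t{\left(-161 \right)}}{-37202} + \frac{5176}{-3104} = \frac{0}{-37202} + \frac{5176}{-3104} = 0 \left(- \frac{1}{37202}\right) + 5176 \left(- \frac{1}{3104}\right) = 0 - \frac{647}{388} = - \frac{647}{388}$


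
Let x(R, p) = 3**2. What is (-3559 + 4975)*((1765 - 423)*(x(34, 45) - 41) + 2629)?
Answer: -57086040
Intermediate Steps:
x(R, p) = 9
(-3559 + 4975)*((1765 - 423)*(x(34, 45) - 41) + 2629) = (-3559 + 4975)*((1765 - 423)*(9 - 41) + 2629) = 1416*(1342*(-32) + 2629) = 1416*(-42944 + 2629) = 1416*(-40315) = -57086040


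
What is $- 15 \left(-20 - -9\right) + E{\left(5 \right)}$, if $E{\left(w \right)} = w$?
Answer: $170$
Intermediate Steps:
$- 15 \left(-20 - -9\right) + E{\left(5 \right)} = - 15 \left(-20 - -9\right) + 5 = - 15 \left(-20 + 9\right) + 5 = \left(-15\right) \left(-11\right) + 5 = 165 + 5 = 170$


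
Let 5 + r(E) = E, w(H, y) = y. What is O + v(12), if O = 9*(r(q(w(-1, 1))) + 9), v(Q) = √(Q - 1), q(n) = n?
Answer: 45 + √11 ≈ 48.317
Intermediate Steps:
r(E) = -5 + E
v(Q) = √(-1 + Q)
O = 45 (O = 9*((-5 + 1) + 9) = 9*(-4 + 9) = 9*5 = 45)
O + v(12) = 45 + √(-1 + 12) = 45 + √11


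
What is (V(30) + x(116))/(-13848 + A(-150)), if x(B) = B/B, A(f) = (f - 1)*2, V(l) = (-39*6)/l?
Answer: 17/35375 ≈ 0.00048057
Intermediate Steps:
V(l) = -234/l
A(f) = -2 + 2*f (A(f) = (-1 + f)*2 = -2 + 2*f)
x(B) = 1
(V(30) + x(116))/(-13848 + A(-150)) = (-234/30 + 1)/(-13848 + (-2 + 2*(-150))) = (-234*1/30 + 1)/(-13848 + (-2 - 300)) = (-39/5 + 1)/(-13848 - 302) = -34/5/(-14150) = -34/5*(-1/14150) = 17/35375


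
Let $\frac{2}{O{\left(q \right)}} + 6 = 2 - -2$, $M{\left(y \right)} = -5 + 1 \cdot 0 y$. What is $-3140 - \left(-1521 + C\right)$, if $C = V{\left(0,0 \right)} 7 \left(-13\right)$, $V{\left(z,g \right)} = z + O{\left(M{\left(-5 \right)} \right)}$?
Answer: $-1710$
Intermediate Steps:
$M{\left(y \right)} = -5$ ($M{\left(y \right)} = -5 + 0 y = -5 + 0 = -5$)
$O{\left(q \right)} = -1$ ($O{\left(q \right)} = \frac{2}{-6 + \left(2 - -2\right)} = \frac{2}{-6 + \left(2 + 2\right)} = \frac{2}{-6 + 4} = \frac{2}{-2} = 2 \left(- \frac{1}{2}\right) = -1$)
$V{\left(z,g \right)} = -1 + z$ ($V{\left(z,g \right)} = z - 1 = -1 + z$)
$C = 91$ ($C = \left(-1 + 0\right) 7 \left(-13\right) = \left(-1\right) 7 \left(-13\right) = \left(-7\right) \left(-13\right) = 91$)
$-3140 - \left(-1521 + C\right) = -3140 + \left(39^{2} - 91\right) = -3140 + \left(1521 - 91\right) = -3140 + 1430 = -1710$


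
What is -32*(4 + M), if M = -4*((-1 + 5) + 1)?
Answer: 512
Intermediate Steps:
M = -20 (M = -4*(4 + 1) = -4*5 = -20)
-32*(4 + M) = -32*(4 - 20) = -32*(-16) = 512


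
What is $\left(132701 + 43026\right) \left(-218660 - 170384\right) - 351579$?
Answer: $-68365886567$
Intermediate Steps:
$\left(132701 + 43026\right) \left(-218660 - 170384\right) - 351579 = 175727 \left(-389044\right) - 351579 = -68365534988 - 351579 = -68365886567$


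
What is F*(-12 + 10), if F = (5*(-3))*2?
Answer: 60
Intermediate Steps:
F = -30 (F = -15*2 = -30)
F*(-12 + 10) = -30*(-12 + 10) = -30*(-2) = 60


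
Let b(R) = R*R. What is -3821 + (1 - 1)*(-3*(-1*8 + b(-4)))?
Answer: -3821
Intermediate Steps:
b(R) = R²
-3821 + (1 - 1)*(-3*(-1*8 + b(-4))) = -3821 + (1 - 1)*(-3*(-1*8 + (-4)²)) = -3821 + 0*(-3*(-8 + 16)) = -3821 + 0*(-3*8) = -3821 + 0*(-24) = -3821 + 0 = -3821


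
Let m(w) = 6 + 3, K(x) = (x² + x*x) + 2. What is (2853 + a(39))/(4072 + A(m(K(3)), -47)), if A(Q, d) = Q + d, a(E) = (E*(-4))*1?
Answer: 2697/4034 ≈ 0.66857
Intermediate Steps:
a(E) = -4*E (a(E) = -4*E*1 = -4*E)
K(x) = 2 + 2*x² (K(x) = (x² + x²) + 2 = 2*x² + 2 = 2 + 2*x²)
m(w) = 9
(2853 + a(39))/(4072 + A(m(K(3)), -47)) = (2853 - 4*39)/(4072 + (9 - 47)) = (2853 - 156)/(4072 - 38) = 2697/4034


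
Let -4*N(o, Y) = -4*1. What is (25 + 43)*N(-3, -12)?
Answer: 68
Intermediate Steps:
N(o, Y) = 1 (N(o, Y) = -(-1) = -¼*(-4) = 1)
(25 + 43)*N(-3, -12) = (25 + 43)*1 = 68*1 = 68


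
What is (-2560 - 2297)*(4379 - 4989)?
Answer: 2962770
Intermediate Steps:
(-2560 - 2297)*(4379 - 4989) = -4857*(-610) = 2962770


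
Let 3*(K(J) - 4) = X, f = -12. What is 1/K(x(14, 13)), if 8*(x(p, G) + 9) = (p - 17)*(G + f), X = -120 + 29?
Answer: -3/79 ≈ -0.037975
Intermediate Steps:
X = -91
x(p, G) = -9 + (-17 + p)*(-12 + G)/8 (x(p, G) = -9 + ((p - 17)*(G - 12))/8 = -9 + ((-17 + p)*(-12 + G))/8 = -9 + (-17 + p)*(-12 + G)/8)
K(J) = -79/3 (K(J) = 4 + (1/3)*(-91) = 4 - 91/3 = -79/3)
1/K(x(14, 13)) = 1/(-79/3) = -3/79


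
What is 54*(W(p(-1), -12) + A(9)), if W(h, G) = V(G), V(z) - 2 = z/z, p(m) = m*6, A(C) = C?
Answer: 648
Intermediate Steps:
p(m) = 6*m
V(z) = 3 (V(z) = 2 + z/z = 2 + 1 = 3)
W(h, G) = 3
54*(W(p(-1), -12) + A(9)) = 54*(3 + 9) = 54*12 = 648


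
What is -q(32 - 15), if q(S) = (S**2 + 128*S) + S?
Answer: -2482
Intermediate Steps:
q(S) = S**2 + 129*S
-q(32 - 15) = -(32 - 15)*(129 + (32 - 15)) = -17*(129 + 17) = -17*146 = -1*2482 = -2482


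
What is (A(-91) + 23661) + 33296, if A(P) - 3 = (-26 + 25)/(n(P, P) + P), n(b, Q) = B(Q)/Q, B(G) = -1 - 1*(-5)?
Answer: 471913691/8285 ≈ 56960.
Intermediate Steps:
B(G) = 4 (B(G) = -1 + 5 = 4)
n(b, Q) = 4/Q
A(P) = 3 - 1/(P + 4/P) (A(P) = 3 + (-26 + 25)/(4/P + P) = 3 - 1/(P + 4/P))
(A(-91) + 23661) + 33296 = ((12 - 91*(-1 + 3*(-91)))/(4 + (-91)**2) + 23661) + 33296 = ((12 - 91*(-1 - 273))/(4 + 8281) + 23661) + 33296 = ((12 - 91*(-274))/8285 + 23661) + 33296 = ((12 + 24934)/8285 + 23661) + 33296 = ((1/8285)*24946 + 23661) + 33296 = (24946/8285 + 23661) + 33296 = 196056331/8285 + 33296 = 471913691/8285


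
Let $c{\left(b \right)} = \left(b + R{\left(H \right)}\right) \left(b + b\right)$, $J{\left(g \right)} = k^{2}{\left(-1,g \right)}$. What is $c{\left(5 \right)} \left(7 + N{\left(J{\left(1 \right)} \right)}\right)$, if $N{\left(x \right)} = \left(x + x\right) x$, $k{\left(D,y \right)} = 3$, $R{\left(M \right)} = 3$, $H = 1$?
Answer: $13520$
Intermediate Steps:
$J{\left(g \right)} = 9$ ($J{\left(g \right)} = 3^{2} = 9$)
$N{\left(x \right)} = 2 x^{2}$ ($N{\left(x \right)} = 2 x x = 2 x^{2}$)
$c{\left(b \right)} = 2 b \left(3 + b\right)$ ($c{\left(b \right)} = \left(b + 3\right) \left(b + b\right) = \left(3 + b\right) 2 b = 2 b \left(3 + b\right)$)
$c{\left(5 \right)} \left(7 + N{\left(J{\left(1 \right)} \right)}\right) = 2 \cdot 5 \left(3 + 5\right) \left(7 + 2 \cdot 9^{2}\right) = 2 \cdot 5 \cdot 8 \left(7 + 2 \cdot 81\right) = 80 \left(7 + 162\right) = 80 \cdot 169 = 13520$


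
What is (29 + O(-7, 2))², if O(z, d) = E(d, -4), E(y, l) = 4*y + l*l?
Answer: 2809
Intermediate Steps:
E(y, l) = l² + 4*y (E(y, l) = 4*y + l² = l² + 4*y)
O(z, d) = 16 + 4*d (O(z, d) = (-4)² + 4*d = 16 + 4*d)
(29 + O(-7, 2))² = (29 + (16 + 4*2))² = (29 + (16 + 8))² = (29 + 24)² = 53² = 2809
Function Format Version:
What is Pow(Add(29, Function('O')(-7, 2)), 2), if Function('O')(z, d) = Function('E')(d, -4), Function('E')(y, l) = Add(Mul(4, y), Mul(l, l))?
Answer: 2809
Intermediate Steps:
Function('E')(y, l) = Add(Pow(l, 2), Mul(4, y)) (Function('E')(y, l) = Add(Mul(4, y), Pow(l, 2)) = Add(Pow(l, 2), Mul(4, y)))
Function('O')(z, d) = Add(16, Mul(4, d)) (Function('O')(z, d) = Add(Pow(-4, 2), Mul(4, d)) = Add(16, Mul(4, d)))
Pow(Add(29, Function('O')(-7, 2)), 2) = Pow(Add(29, Add(16, Mul(4, 2))), 2) = Pow(Add(29, Add(16, 8)), 2) = Pow(Add(29, 24), 2) = Pow(53, 2) = 2809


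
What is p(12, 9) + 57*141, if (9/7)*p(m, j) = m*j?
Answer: 8121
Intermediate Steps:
p(m, j) = 7*j*m/9 (p(m, j) = 7*(m*j)/9 = 7*(j*m)/9 = 7*j*m/9)
p(12, 9) + 57*141 = (7/9)*9*12 + 57*141 = 84 + 8037 = 8121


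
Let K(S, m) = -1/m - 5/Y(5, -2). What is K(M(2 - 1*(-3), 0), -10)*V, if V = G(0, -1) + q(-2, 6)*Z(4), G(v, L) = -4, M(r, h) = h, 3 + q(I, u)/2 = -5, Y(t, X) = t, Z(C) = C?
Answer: 306/5 ≈ 61.200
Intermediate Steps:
q(I, u) = -16 (q(I, u) = -6 + 2*(-5) = -6 - 10 = -16)
K(S, m) = -1 - 1/m (K(S, m) = -1/m - 5/5 = -1/m - 5*1/5 = -1/m - 1 = -1 - 1/m)
V = -68 (V = -4 - 16*4 = -4 - 64 = -68)
K(M(2 - 1*(-3), 0), -10)*V = ((-1 - 1*(-10))/(-10))*(-68) = -(-1 + 10)/10*(-68) = -1/10*9*(-68) = -9/10*(-68) = 306/5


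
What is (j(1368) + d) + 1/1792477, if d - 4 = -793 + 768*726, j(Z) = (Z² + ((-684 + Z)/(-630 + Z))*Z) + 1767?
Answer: 178675458887699/73491557 ≈ 2.4312e+6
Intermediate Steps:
j(Z) = 1767 + Z² + Z*(-684 + Z)/(-630 + Z) (j(Z) = (Z² + ((-684 + Z)/(-630 + Z))*Z) + 1767 = (Z² + Z*(-684 + Z)/(-630 + Z)) + 1767 = 1767 + Z² + Z*(-684 + Z)/(-630 + Z))
d = 556779 (d = 4 + (-793 + 768*726) = 4 + (-793 + 557568) = 4 + 556775 = 556779)
(j(1368) + d) + 1/1792477 = ((-1113210 + 1368³ - 629*1368² + 1083*1368)/(-630 + 1368) + 556779) + 1/1792477 = ((-1113210 + 2560108032 - 629*1871424 + 1481544)/738 + 556779) + 1/1792477 = ((-1113210 + 2560108032 - 1177125696 + 1481544)/738 + 556779) + 1/1792477 = ((1/738)*1383350670 + 556779) + 1/1792477 = (76852815/41 + 556779) + 1/1792477 = 99680754/41 + 1/1792477 = 178675458887699/73491557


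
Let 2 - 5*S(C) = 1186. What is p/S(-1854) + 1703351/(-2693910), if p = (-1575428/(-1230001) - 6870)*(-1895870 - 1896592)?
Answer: -3173340273427234392469/28847045594040 ≈ -1.1001e+8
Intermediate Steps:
p = 1884749085270012/72353 (p = (-1575428*(-1/1230001) - 6870)*(-3792462) = (1575428/1230001 - 6870)*(-3792462) = -8448531442/1230001*(-3792462) = 1884749085270012/72353 ≈ 2.6049e+10)
S(C) = -1184/5 (S(C) = 2/5 - 1/5*1186 = 2/5 - 1186/5 = -1184/5)
p/S(-1854) + 1703351/(-2693910) = 1884749085270012/(72353*(-1184/5)) + 1703351/(-2693910) = (1884749085270012/72353)*(-5/1184) + 1703351*(-1/2693910) = -2355936356587515/21416488 - 1703351/2693910 = -3173340273427234392469/28847045594040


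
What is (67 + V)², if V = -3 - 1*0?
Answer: 4096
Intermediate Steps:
V = -3 (V = -3 + 0 = -3)
(67 + V)² = (67 - 3)² = 64² = 4096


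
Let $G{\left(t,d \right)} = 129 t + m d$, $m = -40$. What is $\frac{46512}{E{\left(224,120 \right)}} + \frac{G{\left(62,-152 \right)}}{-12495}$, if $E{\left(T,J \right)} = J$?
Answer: $\frac{4828984}{12495} \approx 386.47$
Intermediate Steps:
$G{\left(t,d \right)} = - 40 d + 129 t$ ($G{\left(t,d \right)} = 129 t - 40 d = - 40 d + 129 t$)
$\frac{46512}{E{\left(224,120 \right)}} + \frac{G{\left(62,-152 \right)}}{-12495} = \frac{46512}{120} + \frac{\left(-40\right) \left(-152\right) + 129 \cdot 62}{-12495} = 46512 \cdot \frac{1}{120} + \left(6080 + 7998\right) \left(- \frac{1}{12495}\right) = \frac{1938}{5} + 14078 \left(- \frac{1}{12495}\right) = \frac{1938}{5} - \frac{14078}{12495} = \frac{4828984}{12495}$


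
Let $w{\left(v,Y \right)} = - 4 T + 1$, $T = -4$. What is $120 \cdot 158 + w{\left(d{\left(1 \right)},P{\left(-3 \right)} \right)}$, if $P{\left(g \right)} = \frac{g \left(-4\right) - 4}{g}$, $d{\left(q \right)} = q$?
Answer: $18977$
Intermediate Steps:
$P{\left(g \right)} = \frac{-4 - 4 g}{g}$ ($P{\left(g \right)} = \frac{- 4 g - 4}{g} = \frac{-4 - 4 g}{g}$)
$w{\left(v,Y \right)} = 17$ ($w{\left(v,Y \right)} = \left(-4\right) \left(-4\right) + 1 = 16 + 1 = 17$)
$120 \cdot 158 + w{\left(d{\left(1 \right)},P{\left(-3 \right)} \right)} = 120 \cdot 158 + 17 = 18960 + 17 = 18977$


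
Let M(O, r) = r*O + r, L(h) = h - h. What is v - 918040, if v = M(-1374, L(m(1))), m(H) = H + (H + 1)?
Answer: -918040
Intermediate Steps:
m(H) = 1 + 2*H (m(H) = H + (1 + H) = 1 + 2*H)
L(h) = 0
M(O, r) = r + O*r (M(O, r) = O*r + r = r + O*r)
v = 0 (v = 0*(1 - 1374) = 0*(-1373) = 0)
v - 918040 = 0 - 918040 = -918040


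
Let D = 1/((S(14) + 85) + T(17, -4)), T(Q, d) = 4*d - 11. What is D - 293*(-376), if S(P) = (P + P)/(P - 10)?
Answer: 7160921/65 ≈ 1.1017e+5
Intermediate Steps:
S(P) = 2*P/(-10 + P) (S(P) = (2*P)/(-10 + P) = 2*P/(-10 + P))
T(Q, d) = -11 + 4*d
D = 1/65 (D = 1/((2*14/(-10 + 14) + 85) + (-11 + 4*(-4))) = 1/((2*14/4 + 85) + (-11 - 16)) = 1/((2*14*(1/4) + 85) - 27) = 1/((7 + 85) - 27) = 1/(92 - 27) = 1/65 ≈ 0.015385)
D - 293*(-376) = 1/65 - 293*(-376) = 1/65 + 110168 = 7160921/65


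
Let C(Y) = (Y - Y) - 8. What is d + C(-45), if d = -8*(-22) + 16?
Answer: 184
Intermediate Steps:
C(Y) = -8 (C(Y) = 0 - 8 = -8)
d = 192 (d = 176 + 16 = 192)
d + C(-45) = 192 - 8 = 184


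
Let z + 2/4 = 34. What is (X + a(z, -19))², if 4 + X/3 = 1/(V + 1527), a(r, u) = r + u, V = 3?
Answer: 407044/65025 ≈ 6.2598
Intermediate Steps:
z = 67/2 (z = -½ + 34 = 67/2 ≈ 33.500)
X = -6119/510 (X = -12 + 3/(3 + 1527) = -12 + 3/1530 = -12 + 3*(1/1530) = -12 + 1/510 = -6119/510 ≈ -11.998)
(X + a(z, -19))² = (-6119/510 + (67/2 - 19))² = (-6119/510 + 29/2)² = (638/255)² = 407044/65025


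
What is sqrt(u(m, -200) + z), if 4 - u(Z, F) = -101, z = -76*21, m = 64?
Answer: I*sqrt(1491) ≈ 38.613*I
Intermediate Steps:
z = -1596
u(Z, F) = 105 (u(Z, F) = 4 - 1*(-101) = 4 + 101 = 105)
sqrt(u(m, -200) + z) = sqrt(105 - 1596) = sqrt(-1491) = I*sqrt(1491)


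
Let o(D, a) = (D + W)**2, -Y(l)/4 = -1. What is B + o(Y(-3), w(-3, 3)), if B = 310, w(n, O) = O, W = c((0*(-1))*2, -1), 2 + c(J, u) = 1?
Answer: 319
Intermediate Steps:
c(J, u) = -1 (c(J, u) = -2 + 1 = -1)
W = -1
Y(l) = 4 (Y(l) = -4*(-1) = 4)
o(D, a) = (-1 + D)**2 (o(D, a) = (D - 1)**2 = (-1 + D)**2)
B + o(Y(-3), w(-3, 3)) = 310 + (-1 + 4)**2 = 310 + 3**2 = 310 + 9 = 319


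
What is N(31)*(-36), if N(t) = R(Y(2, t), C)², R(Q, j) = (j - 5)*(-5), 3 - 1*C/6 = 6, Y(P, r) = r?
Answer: -476100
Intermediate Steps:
C = -18 (C = 18 - 6*6 = 18 - 36 = -18)
R(Q, j) = 25 - 5*j (R(Q, j) = (-5 + j)*(-5) = 25 - 5*j)
N(t) = 13225 (N(t) = (25 - 5*(-18))² = (25 + 90)² = 115² = 13225)
N(31)*(-36) = 13225*(-36) = -476100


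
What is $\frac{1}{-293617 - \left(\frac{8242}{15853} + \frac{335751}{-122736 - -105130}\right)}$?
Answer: $- \frac{279107918}{81945652007455} \approx -3.406 \cdot 10^{-6}$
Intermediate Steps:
$\frac{1}{-293617 - \left(\frac{8242}{15853} + \frac{335751}{-122736 - -105130}\right)} = \frac{1}{-293617 - \left(\frac{8242}{15853} + \frac{335751}{-122736 + 105130}\right)} = \frac{1}{-293617 - \left(\frac{8242}{15853} + \frac{335751}{-17606}\right)} = \frac{1}{-293617 - - \frac{5177551951}{279107918}} = \frac{1}{-293617 + \left(\frac{335751}{17606} - \frac{8242}{15853}\right)} = \frac{1}{-293617 + \frac{5177551951}{279107918}} = \frac{1}{- \frac{81945652007455}{279107918}} = - \frac{279107918}{81945652007455}$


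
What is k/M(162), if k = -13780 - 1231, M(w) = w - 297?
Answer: 15011/135 ≈ 111.19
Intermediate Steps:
M(w) = -297 + w
k = -15011
k/M(162) = -15011/(-297 + 162) = -15011/(-135) = -15011*(-1/135) = 15011/135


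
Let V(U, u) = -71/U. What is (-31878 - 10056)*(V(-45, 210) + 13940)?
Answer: -8769391838/15 ≈ -5.8463e+8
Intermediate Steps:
(-31878 - 10056)*(V(-45, 210) + 13940) = (-31878 - 10056)*(-71/(-45) + 13940) = -41934*(-71*(-1/45) + 13940) = -41934*(71/45 + 13940) = -41934*627371/45 = -8769391838/15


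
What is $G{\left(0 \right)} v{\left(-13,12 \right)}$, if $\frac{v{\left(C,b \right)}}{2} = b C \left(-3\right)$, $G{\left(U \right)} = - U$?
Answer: $0$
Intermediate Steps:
$v{\left(C,b \right)} = - 6 C b$ ($v{\left(C,b \right)} = 2 b C \left(-3\right) = 2 C b \left(-3\right) = 2 \left(- 3 C b\right) = - 6 C b$)
$G{\left(0 \right)} v{\left(-13,12 \right)} = \left(-1\right) 0 \left(\left(-6\right) \left(-13\right) 12\right) = 0 \cdot 936 = 0$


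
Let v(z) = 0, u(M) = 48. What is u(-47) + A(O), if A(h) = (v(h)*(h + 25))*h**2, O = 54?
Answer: 48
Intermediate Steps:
A(h) = 0 (A(h) = (0*(h + 25))*h**2 = (0*(25 + h))*h**2 = 0*h**2 = 0)
u(-47) + A(O) = 48 + 0 = 48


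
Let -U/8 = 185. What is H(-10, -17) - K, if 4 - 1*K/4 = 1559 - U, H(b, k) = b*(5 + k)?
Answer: 12260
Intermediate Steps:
U = -1480 (U = -8*185 = -1480)
K = -12140 (K = 16 - 4*(1559 - 1*(-1480)) = 16 - 4*(1559 + 1480) = 16 - 4*3039 = 16 - 12156 = -12140)
H(-10, -17) - K = -10*(5 - 17) - 1*(-12140) = -10*(-12) + 12140 = 120 + 12140 = 12260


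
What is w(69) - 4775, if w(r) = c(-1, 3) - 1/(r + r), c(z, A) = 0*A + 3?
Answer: -658537/138 ≈ -4772.0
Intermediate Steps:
c(z, A) = 3 (c(z, A) = 0 + 3 = 3)
w(r) = 3 - 1/(2*r) (w(r) = 3 - 1/(r + r) = 3 - 1/(2*r))
w(69) - 4775 = (3 - ½/69) - 4775 = (3 - ½*1/69) - 4775 = (3 - 1/138) - 4775 = 413/138 - 4775 = -658537/138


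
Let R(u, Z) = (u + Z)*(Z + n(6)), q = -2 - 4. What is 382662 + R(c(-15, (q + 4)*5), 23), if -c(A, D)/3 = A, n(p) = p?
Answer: 384634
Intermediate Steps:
q = -6
c(A, D) = -3*A
R(u, Z) = (6 + Z)*(Z + u) (R(u, Z) = (u + Z)*(Z + 6) = (Z + u)*(6 + Z) = (6 + Z)*(Z + u))
382662 + R(c(-15, (q + 4)*5), 23) = 382662 + (23² + 6*23 + 6*(-3*(-15)) + 23*(-3*(-15))) = 382662 + (529 + 138 + 6*45 + 23*45) = 382662 + (529 + 138 + 270 + 1035) = 382662 + 1972 = 384634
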